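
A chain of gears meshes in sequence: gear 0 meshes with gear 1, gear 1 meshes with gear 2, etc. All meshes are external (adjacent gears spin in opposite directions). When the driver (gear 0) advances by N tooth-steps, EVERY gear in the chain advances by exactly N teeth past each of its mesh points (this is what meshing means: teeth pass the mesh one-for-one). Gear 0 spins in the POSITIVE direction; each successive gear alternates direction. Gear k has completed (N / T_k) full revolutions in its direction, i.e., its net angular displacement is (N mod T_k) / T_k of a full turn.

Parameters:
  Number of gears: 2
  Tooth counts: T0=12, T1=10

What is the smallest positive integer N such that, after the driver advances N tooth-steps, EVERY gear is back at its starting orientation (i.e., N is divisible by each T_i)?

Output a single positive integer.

Answer: 60

Derivation:
Gear k returns to start when N is a multiple of T_k.
All gears at start simultaneously when N is a common multiple of [12, 10]; the smallest such N is lcm(12, 10).
Start: lcm = T0 = 12
Fold in T1=10: gcd(12, 10) = 2; lcm(12, 10) = 12 * 10 / 2 = 120 / 2 = 60
Full cycle length = 60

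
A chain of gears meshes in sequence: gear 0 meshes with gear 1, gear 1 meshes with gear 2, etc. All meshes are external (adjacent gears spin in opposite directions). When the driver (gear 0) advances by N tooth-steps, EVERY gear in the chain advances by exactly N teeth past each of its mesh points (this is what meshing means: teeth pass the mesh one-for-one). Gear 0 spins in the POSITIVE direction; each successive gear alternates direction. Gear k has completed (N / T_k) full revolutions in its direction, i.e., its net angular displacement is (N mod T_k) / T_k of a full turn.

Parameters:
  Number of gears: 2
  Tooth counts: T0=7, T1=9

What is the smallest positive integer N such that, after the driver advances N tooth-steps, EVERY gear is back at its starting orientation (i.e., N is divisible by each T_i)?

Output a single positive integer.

Gear k returns to start when N is a multiple of T_k.
All gears at start simultaneously when N is a common multiple of [7, 9]; the smallest such N is lcm(7, 9).
Start: lcm = T0 = 7
Fold in T1=9: gcd(7, 9) = 1; lcm(7, 9) = 7 * 9 / 1 = 63 / 1 = 63
Full cycle length = 63

Answer: 63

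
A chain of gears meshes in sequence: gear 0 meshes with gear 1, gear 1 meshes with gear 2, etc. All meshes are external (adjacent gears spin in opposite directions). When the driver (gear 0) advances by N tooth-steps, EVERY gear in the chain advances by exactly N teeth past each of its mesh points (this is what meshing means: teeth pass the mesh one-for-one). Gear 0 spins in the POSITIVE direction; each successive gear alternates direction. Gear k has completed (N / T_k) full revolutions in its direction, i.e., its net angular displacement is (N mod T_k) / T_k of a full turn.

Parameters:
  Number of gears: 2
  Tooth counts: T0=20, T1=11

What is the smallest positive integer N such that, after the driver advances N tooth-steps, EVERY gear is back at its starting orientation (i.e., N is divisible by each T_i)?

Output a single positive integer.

Gear k returns to start when N is a multiple of T_k.
All gears at start simultaneously when N is a common multiple of [20, 11]; the smallest such N is lcm(20, 11).
Start: lcm = T0 = 20
Fold in T1=11: gcd(20, 11) = 1; lcm(20, 11) = 20 * 11 / 1 = 220 / 1 = 220
Full cycle length = 220

Answer: 220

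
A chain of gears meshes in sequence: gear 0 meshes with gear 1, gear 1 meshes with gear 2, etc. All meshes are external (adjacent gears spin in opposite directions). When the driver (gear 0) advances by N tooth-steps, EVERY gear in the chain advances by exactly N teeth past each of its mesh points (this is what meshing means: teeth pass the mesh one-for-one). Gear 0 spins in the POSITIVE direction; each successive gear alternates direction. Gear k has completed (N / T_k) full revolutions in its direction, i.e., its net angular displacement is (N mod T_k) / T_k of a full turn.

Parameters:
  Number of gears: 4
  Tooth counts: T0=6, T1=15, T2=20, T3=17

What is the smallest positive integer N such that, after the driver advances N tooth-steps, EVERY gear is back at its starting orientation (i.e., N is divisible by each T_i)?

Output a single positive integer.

Answer: 1020

Derivation:
Gear k returns to start when N is a multiple of T_k.
All gears at start simultaneously when N is a common multiple of [6, 15, 20, 17]; the smallest such N is lcm(6, 15, 20, 17).
Start: lcm = T0 = 6
Fold in T1=15: gcd(6, 15) = 3; lcm(6, 15) = 6 * 15 / 3 = 90 / 3 = 30
Fold in T2=20: gcd(30, 20) = 10; lcm(30, 20) = 30 * 20 / 10 = 600 / 10 = 60
Fold in T3=17: gcd(60, 17) = 1; lcm(60, 17) = 60 * 17 / 1 = 1020 / 1 = 1020
Full cycle length = 1020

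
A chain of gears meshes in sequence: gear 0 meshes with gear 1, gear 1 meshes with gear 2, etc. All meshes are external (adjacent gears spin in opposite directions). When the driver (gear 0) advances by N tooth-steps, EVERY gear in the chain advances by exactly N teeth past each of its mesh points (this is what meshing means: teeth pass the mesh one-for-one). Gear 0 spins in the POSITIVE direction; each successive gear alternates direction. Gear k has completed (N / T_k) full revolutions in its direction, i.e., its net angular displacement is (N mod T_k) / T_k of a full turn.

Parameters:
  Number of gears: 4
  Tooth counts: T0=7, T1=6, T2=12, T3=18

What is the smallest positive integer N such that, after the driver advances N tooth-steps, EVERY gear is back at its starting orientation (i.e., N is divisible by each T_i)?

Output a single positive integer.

Gear k returns to start when N is a multiple of T_k.
All gears at start simultaneously when N is a common multiple of [7, 6, 12, 18]; the smallest such N is lcm(7, 6, 12, 18).
Start: lcm = T0 = 7
Fold in T1=6: gcd(7, 6) = 1; lcm(7, 6) = 7 * 6 / 1 = 42 / 1 = 42
Fold in T2=12: gcd(42, 12) = 6; lcm(42, 12) = 42 * 12 / 6 = 504 / 6 = 84
Fold in T3=18: gcd(84, 18) = 6; lcm(84, 18) = 84 * 18 / 6 = 1512 / 6 = 252
Full cycle length = 252

Answer: 252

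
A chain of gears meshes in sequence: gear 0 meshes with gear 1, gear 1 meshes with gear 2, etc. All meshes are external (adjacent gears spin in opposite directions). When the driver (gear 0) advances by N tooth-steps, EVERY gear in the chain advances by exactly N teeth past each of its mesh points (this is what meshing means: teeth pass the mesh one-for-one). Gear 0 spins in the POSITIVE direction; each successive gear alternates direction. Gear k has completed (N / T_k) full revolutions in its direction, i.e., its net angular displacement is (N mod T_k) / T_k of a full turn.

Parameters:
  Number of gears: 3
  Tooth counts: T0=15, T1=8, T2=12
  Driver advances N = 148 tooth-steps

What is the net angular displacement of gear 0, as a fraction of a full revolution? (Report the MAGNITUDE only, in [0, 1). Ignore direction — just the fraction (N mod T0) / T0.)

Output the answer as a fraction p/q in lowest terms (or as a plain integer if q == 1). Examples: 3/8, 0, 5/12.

Chain of 3 gears, tooth counts: [15, 8, 12]
  gear 0: T0=15, direction=positive, advance = 148 mod 15 = 13 teeth = 13/15 turn
  gear 1: T1=8, direction=negative, advance = 148 mod 8 = 4 teeth = 4/8 turn
  gear 2: T2=12, direction=positive, advance = 148 mod 12 = 4 teeth = 4/12 turn
Gear 0: 148 mod 15 = 13
Fraction = 13 / 15 = 13/15 (gcd(13,15)=1) = 13/15

Answer: 13/15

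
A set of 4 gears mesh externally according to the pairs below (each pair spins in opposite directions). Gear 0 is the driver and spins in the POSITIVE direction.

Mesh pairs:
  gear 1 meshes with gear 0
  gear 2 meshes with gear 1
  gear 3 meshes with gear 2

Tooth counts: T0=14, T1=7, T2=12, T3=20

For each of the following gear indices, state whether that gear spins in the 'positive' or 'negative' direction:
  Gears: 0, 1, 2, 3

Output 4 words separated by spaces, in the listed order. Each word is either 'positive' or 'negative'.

Answer: positive negative positive negative

Derivation:
Gear 0 (driver): positive (depth 0)
  gear 1: meshes with gear 0 -> depth 1 -> negative (opposite of gear 0)
  gear 2: meshes with gear 1 -> depth 2 -> positive (opposite of gear 1)
  gear 3: meshes with gear 2 -> depth 3 -> negative (opposite of gear 2)
Queried indices 0, 1, 2, 3 -> positive, negative, positive, negative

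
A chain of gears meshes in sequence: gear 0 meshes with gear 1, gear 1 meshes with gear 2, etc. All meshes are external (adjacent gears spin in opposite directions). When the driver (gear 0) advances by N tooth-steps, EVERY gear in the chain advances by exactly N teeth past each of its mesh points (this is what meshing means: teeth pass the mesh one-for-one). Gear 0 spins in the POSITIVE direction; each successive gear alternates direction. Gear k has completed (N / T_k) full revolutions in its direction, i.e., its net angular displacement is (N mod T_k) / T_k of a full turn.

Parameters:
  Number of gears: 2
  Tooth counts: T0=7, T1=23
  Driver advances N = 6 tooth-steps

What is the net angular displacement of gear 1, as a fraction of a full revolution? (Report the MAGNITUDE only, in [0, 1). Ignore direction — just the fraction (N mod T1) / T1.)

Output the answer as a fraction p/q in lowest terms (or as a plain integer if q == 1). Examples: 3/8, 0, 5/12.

Chain of 2 gears, tooth counts: [7, 23]
  gear 0: T0=7, direction=positive, advance = 6 mod 7 = 6 teeth = 6/7 turn
  gear 1: T1=23, direction=negative, advance = 6 mod 23 = 6 teeth = 6/23 turn
Gear 1: 6 mod 23 = 6
Fraction = 6 / 23 = 6/23 (gcd(6,23)=1) = 6/23

Answer: 6/23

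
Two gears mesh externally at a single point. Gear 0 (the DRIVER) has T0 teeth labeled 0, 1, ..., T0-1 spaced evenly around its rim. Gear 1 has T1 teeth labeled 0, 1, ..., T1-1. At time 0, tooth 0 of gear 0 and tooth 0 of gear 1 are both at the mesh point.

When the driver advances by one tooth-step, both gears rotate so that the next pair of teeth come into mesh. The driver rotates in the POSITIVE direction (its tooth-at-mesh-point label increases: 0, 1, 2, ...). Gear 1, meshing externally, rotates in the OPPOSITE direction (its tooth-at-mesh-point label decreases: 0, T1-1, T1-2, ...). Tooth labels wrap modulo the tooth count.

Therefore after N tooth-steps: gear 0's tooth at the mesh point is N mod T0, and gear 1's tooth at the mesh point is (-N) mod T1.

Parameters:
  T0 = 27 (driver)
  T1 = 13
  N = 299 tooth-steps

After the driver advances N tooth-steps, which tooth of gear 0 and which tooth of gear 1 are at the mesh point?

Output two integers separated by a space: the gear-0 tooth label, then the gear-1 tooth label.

Answer: 2 0

Derivation:
Gear 0 (driver, T0=27): tooth at mesh = N mod T0
  299 = 11 * 27 + 2, so 299 mod 27 = 2
  gear 0 tooth = 2
Gear 1 (driven, T1=13): tooth at mesh = (-N) mod T1
  299 = 23 * 13 + 0, so 299 mod 13 = 0
  (-299) mod 13 = 0
Mesh after 299 steps: gear-0 tooth 2 meets gear-1 tooth 0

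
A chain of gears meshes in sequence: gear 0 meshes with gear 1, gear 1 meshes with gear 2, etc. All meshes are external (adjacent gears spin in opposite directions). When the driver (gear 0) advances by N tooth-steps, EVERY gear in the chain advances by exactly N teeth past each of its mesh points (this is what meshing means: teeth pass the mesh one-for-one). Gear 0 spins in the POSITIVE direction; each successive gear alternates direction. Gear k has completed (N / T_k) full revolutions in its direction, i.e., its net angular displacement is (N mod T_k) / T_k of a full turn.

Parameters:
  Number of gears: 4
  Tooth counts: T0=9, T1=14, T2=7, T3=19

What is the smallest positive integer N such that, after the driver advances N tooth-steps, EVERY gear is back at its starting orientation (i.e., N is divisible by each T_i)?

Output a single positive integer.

Answer: 2394

Derivation:
Gear k returns to start when N is a multiple of T_k.
All gears at start simultaneously when N is a common multiple of [9, 14, 7, 19]; the smallest such N is lcm(9, 14, 7, 19).
Start: lcm = T0 = 9
Fold in T1=14: gcd(9, 14) = 1; lcm(9, 14) = 9 * 14 / 1 = 126 / 1 = 126
Fold in T2=7: gcd(126, 7) = 7; lcm(126, 7) = 126 * 7 / 7 = 882 / 7 = 126
Fold in T3=19: gcd(126, 19) = 1; lcm(126, 19) = 126 * 19 / 1 = 2394 / 1 = 2394
Full cycle length = 2394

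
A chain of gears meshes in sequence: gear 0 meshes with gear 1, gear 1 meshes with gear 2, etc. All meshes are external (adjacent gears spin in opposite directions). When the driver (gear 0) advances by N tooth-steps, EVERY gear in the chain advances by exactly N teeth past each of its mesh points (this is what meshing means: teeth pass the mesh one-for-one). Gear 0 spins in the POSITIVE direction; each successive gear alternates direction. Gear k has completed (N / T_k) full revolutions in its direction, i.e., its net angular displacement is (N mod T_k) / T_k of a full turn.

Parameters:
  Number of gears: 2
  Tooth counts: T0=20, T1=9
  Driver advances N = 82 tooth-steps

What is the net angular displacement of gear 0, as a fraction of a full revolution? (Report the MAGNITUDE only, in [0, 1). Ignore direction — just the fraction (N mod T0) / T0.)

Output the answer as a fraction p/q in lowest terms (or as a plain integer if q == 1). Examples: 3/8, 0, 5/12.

Answer: 1/10

Derivation:
Chain of 2 gears, tooth counts: [20, 9]
  gear 0: T0=20, direction=positive, advance = 82 mod 20 = 2 teeth = 2/20 turn
  gear 1: T1=9, direction=negative, advance = 82 mod 9 = 1 teeth = 1/9 turn
Gear 0: 82 mod 20 = 2
Fraction = 2 / 20 = 1/10 (gcd(2,20)=2) = 1/10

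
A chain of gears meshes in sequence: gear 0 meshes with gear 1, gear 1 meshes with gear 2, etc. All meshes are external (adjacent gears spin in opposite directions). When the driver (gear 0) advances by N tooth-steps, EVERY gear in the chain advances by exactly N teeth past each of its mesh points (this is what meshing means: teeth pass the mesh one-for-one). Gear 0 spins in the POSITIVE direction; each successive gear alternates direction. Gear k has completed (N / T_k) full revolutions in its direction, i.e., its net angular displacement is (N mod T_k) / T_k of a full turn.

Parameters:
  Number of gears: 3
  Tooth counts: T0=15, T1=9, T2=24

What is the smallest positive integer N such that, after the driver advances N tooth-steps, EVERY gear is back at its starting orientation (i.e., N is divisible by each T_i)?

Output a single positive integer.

Answer: 360

Derivation:
Gear k returns to start when N is a multiple of T_k.
All gears at start simultaneously when N is a common multiple of [15, 9, 24]; the smallest such N is lcm(15, 9, 24).
Start: lcm = T0 = 15
Fold in T1=9: gcd(15, 9) = 3; lcm(15, 9) = 15 * 9 / 3 = 135 / 3 = 45
Fold in T2=24: gcd(45, 24) = 3; lcm(45, 24) = 45 * 24 / 3 = 1080 / 3 = 360
Full cycle length = 360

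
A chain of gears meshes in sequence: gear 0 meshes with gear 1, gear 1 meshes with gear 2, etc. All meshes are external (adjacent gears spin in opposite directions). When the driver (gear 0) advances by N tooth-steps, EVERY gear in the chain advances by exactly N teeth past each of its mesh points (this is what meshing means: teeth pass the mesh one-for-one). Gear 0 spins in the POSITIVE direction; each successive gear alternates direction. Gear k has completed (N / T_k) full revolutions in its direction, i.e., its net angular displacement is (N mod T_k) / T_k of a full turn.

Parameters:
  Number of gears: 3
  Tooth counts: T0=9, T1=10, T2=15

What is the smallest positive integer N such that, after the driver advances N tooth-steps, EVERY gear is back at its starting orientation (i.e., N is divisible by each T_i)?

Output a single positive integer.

Gear k returns to start when N is a multiple of T_k.
All gears at start simultaneously when N is a common multiple of [9, 10, 15]; the smallest such N is lcm(9, 10, 15).
Start: lcm = T0 = 9
Fold in T1=10: gcd(9, 10) = 1; lcm(9, 10) = 9 * 10 / 1 = 90 / 1 = 90
Fold in T2=15: gcd(90, 15) = 15; lcm(90, 15) = 90 * 15 / 15 = 1350 / 15 = 90
Full cycle length = 90

Answer: 90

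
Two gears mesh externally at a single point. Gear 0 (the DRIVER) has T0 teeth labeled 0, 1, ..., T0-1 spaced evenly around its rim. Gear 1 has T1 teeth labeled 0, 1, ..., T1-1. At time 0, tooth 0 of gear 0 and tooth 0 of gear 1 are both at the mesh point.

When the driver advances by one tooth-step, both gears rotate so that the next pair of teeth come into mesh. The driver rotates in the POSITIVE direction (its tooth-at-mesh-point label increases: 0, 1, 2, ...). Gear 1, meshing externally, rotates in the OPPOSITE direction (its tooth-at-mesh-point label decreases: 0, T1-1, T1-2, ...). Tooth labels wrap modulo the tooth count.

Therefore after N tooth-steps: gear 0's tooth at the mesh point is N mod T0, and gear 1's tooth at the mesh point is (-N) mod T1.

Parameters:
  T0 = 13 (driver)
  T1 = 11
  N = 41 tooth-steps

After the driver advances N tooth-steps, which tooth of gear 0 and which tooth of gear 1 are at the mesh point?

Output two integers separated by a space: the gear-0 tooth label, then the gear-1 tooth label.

Gear 0 (driver, T0=13): tooth at mesh = N mod T0
  41 = 3 * 13 + 2, so 41 mod 13 = 2
  gear 0 tooth = 2
Gear 1 (driven, T1=11): tooth at mesh = (-N) mod T1
  41 = 3 * 11 + 8, so 41 mod 11 = 8
  (-41) mod 11 = (-8) mod 11 = 11 - 8 = 3
Mesh after 41 steps: gear-0 tooth 2 meets gear-1 tooth 3

Answer: 2 3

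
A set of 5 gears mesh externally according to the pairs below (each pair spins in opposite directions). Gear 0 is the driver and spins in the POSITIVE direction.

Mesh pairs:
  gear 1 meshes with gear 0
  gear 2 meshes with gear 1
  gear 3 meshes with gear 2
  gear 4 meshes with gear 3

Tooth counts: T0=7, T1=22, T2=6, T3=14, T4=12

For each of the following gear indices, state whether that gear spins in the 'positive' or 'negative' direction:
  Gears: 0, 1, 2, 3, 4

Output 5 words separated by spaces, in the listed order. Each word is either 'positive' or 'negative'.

Gear 0 (driver): positive (depth 0)
  gear 1: meshes with gear 0 -> depth 1 -> negative (opposite of gear 0)
  gear 2: meshes with gear 1 -> depth 2 -> positive (opposite of gear 1)
  gear 3: meshes with gear 2 -> depth 3 -> negative (opposite of gear 2)
  gear 4: meshes with gear 3 -> depth 4 -> positive (opposite of gear 3)
Queried indices 0, 1, 2, 3, 4 -> positive, negative, positive, negative, positive

Answer: positive negative positive negative positive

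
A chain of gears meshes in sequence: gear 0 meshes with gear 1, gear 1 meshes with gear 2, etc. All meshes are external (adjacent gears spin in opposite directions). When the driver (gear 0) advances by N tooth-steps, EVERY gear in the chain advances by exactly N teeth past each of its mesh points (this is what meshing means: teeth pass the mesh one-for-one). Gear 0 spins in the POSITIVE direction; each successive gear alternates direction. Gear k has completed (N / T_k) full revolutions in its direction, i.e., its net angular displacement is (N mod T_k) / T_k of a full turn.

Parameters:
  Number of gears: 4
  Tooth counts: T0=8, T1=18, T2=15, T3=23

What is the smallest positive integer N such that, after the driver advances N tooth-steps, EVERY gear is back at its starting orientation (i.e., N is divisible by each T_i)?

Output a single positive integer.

Answer: 8280

Derivation:
Gear k returns to start when N is a multiple of T_k.
All gears at start simultaneously when N is a common multiple of [8, 18, 15, 23]; the smallest such N is lcm(8, 18, 15, 23).
Start: lcm = T0 = 8
Fold in T1=18: gcd(8, 18) = 2; lcm(8, 18) = 8 * 18 / 2 = 144 / 2 = 72
Fold in T2=15: gcd(72, 15) = 3; lcm(72, 15) = 72 * 15 / 3 = 1080 / 3 = 360
Fold in T3=23: gcd(360, 23) = 1; lcm(360, 23) = 360 * 23 / 1 = 8280 / 1 = 8280
Full cycle length = 8280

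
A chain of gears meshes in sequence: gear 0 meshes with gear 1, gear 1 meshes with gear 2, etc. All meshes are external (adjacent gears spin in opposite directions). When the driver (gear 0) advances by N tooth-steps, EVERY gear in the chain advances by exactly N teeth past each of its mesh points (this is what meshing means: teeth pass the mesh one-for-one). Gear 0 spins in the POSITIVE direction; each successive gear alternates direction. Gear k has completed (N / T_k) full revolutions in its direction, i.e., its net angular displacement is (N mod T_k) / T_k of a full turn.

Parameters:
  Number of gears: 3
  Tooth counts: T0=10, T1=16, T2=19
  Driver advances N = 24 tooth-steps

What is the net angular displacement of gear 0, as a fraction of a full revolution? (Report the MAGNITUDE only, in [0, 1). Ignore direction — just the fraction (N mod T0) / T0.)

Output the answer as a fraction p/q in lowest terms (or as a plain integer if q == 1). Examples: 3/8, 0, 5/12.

Chain of 3 gears, tooth counts: [10, 16, 19]
  gear 0: T0=10, direction=positive, advance = 24 mod 10 = 4 teeth = 4/10 turn
  gear 1: T1=16, direction=negative, advance = 24 mod 16 = 8 teeth = 8/16 turn
  gear 2: T2=19, direction=positive, advance = 24 mod 19 = 5 teeth = 5/19 turn
Gear 0: 24 mod 10 = 4
Fraction = 4 / 10 = 2/5 (gcd(4,10)=2) = 2/5

Answer: 2/5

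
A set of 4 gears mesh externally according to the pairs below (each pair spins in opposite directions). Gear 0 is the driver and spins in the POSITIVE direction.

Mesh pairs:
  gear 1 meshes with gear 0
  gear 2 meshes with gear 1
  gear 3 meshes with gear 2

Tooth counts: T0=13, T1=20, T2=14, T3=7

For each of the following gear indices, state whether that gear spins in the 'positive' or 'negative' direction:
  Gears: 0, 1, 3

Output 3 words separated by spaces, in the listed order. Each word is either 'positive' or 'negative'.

Gear 0 (driver): positive (depth 0)
  gear 1: meshes with gear 0 -> depth 1 -> negative (opposite of gear 0)
  gear 2: meshes with gear 1 -> depth 2 -> positive (opposite of gear 1)
  gear 3: meshes with gear 2 -> depth 3 -> negative (opposite of gear 2)
Queried indices 0, 1, 3 -> positive, negative, negative

Answer: positive negative negative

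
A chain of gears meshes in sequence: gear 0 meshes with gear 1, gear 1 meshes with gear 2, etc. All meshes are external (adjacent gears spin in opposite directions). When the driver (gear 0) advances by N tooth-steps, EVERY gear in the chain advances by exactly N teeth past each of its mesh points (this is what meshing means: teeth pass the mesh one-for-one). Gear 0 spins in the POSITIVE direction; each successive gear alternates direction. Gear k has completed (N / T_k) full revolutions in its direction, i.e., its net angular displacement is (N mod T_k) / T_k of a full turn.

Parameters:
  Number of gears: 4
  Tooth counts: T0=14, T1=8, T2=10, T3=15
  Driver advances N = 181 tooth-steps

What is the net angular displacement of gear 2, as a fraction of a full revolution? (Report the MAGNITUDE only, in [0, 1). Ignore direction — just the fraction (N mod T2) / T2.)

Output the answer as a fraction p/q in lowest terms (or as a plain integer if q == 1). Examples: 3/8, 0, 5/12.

Answer: 1/10

Derivation:
Chain of 4 gears, tooth counts: [14, 8, 10, 15]
  gear 0: T0=14, direction=positive, advance = 181 mod 14 = 13 teeth = 13/14 turn
  gear 1: T1=8, direction=negative, advance = 181 mod 8 = 5 teeth = 5/8 turn
  gear 2: T2=10, direction=positive, advance = 181 mod 10 = 1 teeth = 1/10 turn
  gear 3: T3=15, direction=negative, advance = 181 mod 15 = 1 teeth = 1/15 turn
Gear 2: 181 mod 10 = 1
Fraction = 1 / 10 = 1/10 (gcd(1,10)=1) = 1/10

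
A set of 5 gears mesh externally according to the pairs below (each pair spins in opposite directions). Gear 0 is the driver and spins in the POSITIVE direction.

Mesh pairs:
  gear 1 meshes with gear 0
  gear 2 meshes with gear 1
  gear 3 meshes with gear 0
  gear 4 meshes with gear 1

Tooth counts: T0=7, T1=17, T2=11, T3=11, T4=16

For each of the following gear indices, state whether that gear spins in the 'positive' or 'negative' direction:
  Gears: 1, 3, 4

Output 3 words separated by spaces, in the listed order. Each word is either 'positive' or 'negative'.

Answer: negative negative positive

Derivation:
Gear 0 (driver): positive (depth 0)
  gear 1: meshes with gear 0 -> depth 1 -> negative (opposite of gear 0)
  gear 2: meshes with gear 1 -> depth 2 -> positive (opposite of gear 1)
  gear 3: meshes with gear 0 -> depth 1 -> negative (opposite of gear 0)
  gear 4: meshes with gear 1 -> depth 2 -> positive (opposite of gear 1)
Queried indices 1, 3, 4 -> negative, negative, positive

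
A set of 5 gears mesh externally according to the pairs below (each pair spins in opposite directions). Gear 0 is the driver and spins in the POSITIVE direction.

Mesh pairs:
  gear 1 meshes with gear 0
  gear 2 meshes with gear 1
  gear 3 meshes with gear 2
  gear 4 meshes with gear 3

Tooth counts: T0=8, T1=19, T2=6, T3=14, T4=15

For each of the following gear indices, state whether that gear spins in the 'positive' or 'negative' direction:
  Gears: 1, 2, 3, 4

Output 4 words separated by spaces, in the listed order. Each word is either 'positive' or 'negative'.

Answer: negative positive negative positive

Derivation:
Gear 0 (driver): positive (depth 0)
  gear 1: meshes with gear 0 -> depth 1 -> negative (opposite of gear 0)
  gear 2: meshes with gear 1 -> depth 2 -> positive (opposite of gear 1)
  gear 3: meshes with gear 2 -> depth 3 -> negative (opposite of gear 2)
  gear 4: meshes with gear 3 -> depth 4 -> positive (opposite of gear 3)
Queried indices 1, 2, 3, 4 -> negative, positive, negative, positive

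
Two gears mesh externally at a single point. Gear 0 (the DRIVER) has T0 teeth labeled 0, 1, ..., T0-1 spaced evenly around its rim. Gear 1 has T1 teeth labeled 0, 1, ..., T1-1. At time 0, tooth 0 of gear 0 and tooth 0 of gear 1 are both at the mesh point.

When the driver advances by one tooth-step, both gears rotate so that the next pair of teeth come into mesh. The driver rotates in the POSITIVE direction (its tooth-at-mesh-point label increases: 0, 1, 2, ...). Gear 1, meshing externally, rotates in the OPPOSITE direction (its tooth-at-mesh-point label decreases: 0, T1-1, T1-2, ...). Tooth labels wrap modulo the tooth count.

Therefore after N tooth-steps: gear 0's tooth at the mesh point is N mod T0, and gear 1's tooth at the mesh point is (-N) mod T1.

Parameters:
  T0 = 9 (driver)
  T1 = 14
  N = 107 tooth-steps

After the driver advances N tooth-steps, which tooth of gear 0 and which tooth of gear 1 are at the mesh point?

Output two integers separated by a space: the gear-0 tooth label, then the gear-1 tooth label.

Gear 0 (driver, T0=9): tooth at mesh = N mod T0
  107 = 11 * 9 + 8, so 107 mod 9 = 8
  gear 0 tooth = 8
Gear 1 (driven, T1=14): tooth at mesh = (-N) mod T1
  107 = 7 * 14 + 9, so 107 mod 14 = 9
  (-107) mod 14 = (-9) mod 14 = 14 - 9 = 5
Mesh after 107 steps: gear-0 tooth 8 meets gear-1 tooth 5

Answer: 8 5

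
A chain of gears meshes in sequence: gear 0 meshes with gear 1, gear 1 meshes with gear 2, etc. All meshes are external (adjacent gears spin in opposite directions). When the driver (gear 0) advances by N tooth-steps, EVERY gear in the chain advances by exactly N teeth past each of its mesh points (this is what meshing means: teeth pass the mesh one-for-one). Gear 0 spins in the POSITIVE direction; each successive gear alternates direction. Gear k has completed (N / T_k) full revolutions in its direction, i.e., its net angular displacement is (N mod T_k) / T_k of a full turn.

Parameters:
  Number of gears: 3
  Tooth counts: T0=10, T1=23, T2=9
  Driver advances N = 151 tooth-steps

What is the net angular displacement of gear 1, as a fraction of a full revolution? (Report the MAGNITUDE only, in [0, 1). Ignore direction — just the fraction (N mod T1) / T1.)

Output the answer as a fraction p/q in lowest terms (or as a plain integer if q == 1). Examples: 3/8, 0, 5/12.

Chain of 3 gears, tooth counts: [10, 23, 9]
  gear 0: T0=10, direction=positive, advance = 151 mod 10 = 1 teeth = 1/10 turn
  gear 1: T1=23, direction=negative, advance = 151 mod 23 = 13 teeth = 13/23 turn
  gear 2: T2=9, direction=positive, advance = 151 mod 9 = 7 teeth = 7/9 turn
Gear 1: 151 mod 23 = 13
Fraction = 13 / 23 = 13/23 (gcd(13,23)=1) = 13/23

Answer: 13/23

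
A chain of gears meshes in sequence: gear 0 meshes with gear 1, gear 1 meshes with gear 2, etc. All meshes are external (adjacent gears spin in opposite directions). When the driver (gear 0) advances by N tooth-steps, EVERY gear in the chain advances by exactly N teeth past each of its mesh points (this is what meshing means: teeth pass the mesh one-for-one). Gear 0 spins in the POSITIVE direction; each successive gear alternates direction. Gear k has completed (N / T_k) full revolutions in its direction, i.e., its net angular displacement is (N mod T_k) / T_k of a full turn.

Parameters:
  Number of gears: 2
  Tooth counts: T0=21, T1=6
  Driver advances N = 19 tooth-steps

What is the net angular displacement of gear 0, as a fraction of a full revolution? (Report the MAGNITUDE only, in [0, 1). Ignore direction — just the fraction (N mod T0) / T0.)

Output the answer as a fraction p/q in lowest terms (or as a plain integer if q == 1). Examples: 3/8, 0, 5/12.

Chain of 2 gears, tooth counts: [21, 6]
  gear 0: T0=21, direction=positive, advance = 19 mod 21 = 19 teeth = 19/21 turn
  gear 1: T1=6, direction=negative, advance = 19 mod 6 = 1 teeth = 1/6 turn
Gear 0: 19 mod 21 = 19
Fraction = 19 / 21 = 19/21 (gcd(19,21)=1) = 19/21

Answer: 19/21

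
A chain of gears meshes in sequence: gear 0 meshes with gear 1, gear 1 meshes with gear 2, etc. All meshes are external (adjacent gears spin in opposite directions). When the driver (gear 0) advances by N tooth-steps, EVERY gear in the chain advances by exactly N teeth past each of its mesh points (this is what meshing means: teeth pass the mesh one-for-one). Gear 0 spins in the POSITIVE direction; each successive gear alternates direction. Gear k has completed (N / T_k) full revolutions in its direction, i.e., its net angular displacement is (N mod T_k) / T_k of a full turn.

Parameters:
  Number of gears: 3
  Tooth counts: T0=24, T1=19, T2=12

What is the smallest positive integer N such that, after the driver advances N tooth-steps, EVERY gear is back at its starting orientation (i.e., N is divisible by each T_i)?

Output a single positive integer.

Answer: 456

Derivation:
Gear k returns to start when N is a multiple of T_k.
All gears at start simultaneously when N is a common multiple of [24, 19, 12]; the smallest such N is lcm(24, 19, 12).
Start: lcm = T0 = 24
Fold in T1=19: gcd(24, 19) = 1; lcm(24, 19) = 24 * 19 / 1 = 456 / 1 = 456
Fold in T2=12: gcd(456, 12) = 12; lcm(456, 12) = 456 * 12 / 12 = 5472 / 12 = 456
Full cycle length = 456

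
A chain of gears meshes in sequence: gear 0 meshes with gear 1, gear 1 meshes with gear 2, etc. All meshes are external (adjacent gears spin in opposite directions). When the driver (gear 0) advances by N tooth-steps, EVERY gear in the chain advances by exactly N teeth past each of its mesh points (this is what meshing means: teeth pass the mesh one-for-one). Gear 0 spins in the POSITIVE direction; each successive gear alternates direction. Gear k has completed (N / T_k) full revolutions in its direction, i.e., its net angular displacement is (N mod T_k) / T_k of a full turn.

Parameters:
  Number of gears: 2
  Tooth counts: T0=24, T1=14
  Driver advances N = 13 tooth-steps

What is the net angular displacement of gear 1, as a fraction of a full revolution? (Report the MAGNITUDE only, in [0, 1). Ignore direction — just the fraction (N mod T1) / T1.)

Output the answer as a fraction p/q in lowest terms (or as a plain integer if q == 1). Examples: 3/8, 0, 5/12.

Answer: 13/14

Derivation:
Chain of 2 gears, tooth counts: [24, 14]
  gear 0: T0=24, direction=positive, advance = 13 mod 24 = 13 teeth = 13/24 turn
  gear 1: T1=14, direction=negative, advance = 13 mod 14 = 13 teeth = 13/14 turn
Gear 1: 13 mod 14 = 13
Fraction = 13 / 14 = 13/14 (gcd(13,14)=1) = 13/14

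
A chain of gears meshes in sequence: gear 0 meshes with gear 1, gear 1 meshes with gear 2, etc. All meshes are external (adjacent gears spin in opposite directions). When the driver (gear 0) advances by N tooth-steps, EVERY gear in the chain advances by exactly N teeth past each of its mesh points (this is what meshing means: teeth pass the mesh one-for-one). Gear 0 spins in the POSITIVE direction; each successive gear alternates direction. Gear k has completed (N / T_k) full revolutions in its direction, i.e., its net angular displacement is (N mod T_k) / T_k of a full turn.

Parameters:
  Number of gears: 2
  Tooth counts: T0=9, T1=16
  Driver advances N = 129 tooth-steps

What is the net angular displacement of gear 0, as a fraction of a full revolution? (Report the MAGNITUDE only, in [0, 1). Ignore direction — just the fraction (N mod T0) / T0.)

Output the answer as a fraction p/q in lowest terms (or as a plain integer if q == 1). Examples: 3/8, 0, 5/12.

Answer: 1/3

Derivation:
Chain of 2 gears, tooth counts: [9, 16]
  gear 0: T0=9, direction=positive, advance = 129 mod 9 = 3 teeth = 3/9 turn
  gear 1: T1=16, direction=negative, advance = 129 mod 16 = 1 teeth = 1/16 turn
Gear 0: 129 mod 9 = 3
Fraction = 3 / 9 = 1/3 (gcd(3,9)=3) = 1/3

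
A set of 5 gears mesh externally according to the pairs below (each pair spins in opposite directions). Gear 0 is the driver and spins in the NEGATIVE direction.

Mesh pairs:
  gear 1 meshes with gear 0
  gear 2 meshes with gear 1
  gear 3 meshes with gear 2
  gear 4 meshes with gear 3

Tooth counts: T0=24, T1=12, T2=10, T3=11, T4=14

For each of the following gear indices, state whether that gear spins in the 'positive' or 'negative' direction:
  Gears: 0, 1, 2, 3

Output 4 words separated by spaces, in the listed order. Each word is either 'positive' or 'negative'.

Gear 0 (driver): negative (depth 0)
  gear 1: meshes with gear 0 -> depth 1 -> positive (opposite of gear 0)
  gear 2: meshes with gear 1 -> depth 2 -> negative (opposite of gear 1)
  gear 3: meshes with gear 2 -> depth 3 -> positive (opposite of gear 2)
  gear 4: meshes with gear 3 -> depth 4 -> negative (opposite of gear 3)
Queried indices 0, 1, 2, 3 -> negative, positive, negative, positive

Answer: negative positive negative positive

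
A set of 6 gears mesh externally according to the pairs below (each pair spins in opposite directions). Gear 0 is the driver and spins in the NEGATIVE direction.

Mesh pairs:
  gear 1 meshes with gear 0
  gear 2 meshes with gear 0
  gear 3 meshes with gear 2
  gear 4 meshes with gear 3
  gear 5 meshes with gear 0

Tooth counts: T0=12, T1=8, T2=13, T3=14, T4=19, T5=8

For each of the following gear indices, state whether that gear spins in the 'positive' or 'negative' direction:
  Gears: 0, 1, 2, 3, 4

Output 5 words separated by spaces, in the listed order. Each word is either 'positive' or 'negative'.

Gear 0 (driver): negative (depth 0)
  gear 1: meshes with gear 0 -> depth 1 -> positive (opposite of gear 0)
  gear 2: meshes with gear 0 -> depth 1 -> positive (opposite of gear 0)
  gear 3: meshes with gear 2 -> depth 2 -> negative (opposite of gear 2)
  gear 4: meshes with gear 3 -> depth 3 -> positive (opposite of gear 3)
  gear 5: meshes with gear 0 -> depth 1 -> positive (opposite of gear 0)
Queried indices 0, 1, 2, 3, 4 -> negative, positive, positive, negative, positive

Answer: negative positive positive negative positive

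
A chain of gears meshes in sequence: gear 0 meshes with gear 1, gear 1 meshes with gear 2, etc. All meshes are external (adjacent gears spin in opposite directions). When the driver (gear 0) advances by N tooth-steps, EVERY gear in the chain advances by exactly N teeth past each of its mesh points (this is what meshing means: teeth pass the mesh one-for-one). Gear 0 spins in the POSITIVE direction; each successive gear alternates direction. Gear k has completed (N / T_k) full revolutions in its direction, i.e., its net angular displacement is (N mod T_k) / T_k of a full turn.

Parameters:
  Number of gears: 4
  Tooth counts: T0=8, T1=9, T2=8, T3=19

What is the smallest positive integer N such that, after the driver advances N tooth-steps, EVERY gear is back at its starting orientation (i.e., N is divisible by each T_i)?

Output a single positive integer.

Gear k returns to start when N is a multiple of T_k.
All gears at start simultaneously when N is a common multiple of [8, 9, 8, 19]; the smallest such N is lcm(8, 9, 8, 19).
Start: lcm = T0 = 8
Fold in T1=9: gcd(8, 9) = 1; lcm(8, 9) = 8 * 9 / 1 = 72 / 1 = 72
Fold in T2=8: gcd(72, 8) = 8; lcm(72, 8) = 72 * 8 / 8 = 576 / 8 = 72
Fold in T3=19: gcd(72, 19) = 1; lcm(72, 19) = 72 * 19 / 1 = 1368 / 1 = 1368
Full cycle length = 1368

Answer: 1368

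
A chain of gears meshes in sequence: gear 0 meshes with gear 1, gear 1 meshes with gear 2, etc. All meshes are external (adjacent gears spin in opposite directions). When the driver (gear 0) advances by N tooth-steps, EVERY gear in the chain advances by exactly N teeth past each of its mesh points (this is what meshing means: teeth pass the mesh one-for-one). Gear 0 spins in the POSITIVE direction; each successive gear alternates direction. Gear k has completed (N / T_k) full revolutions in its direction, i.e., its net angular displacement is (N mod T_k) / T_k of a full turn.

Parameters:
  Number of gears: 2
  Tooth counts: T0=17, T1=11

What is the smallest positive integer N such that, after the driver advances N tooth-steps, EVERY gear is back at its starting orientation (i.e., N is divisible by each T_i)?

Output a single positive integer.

Gear k returns to start when N is a multiple of T_k.
All gears at start simultaneously when N is a common multiple of [17, 11]; the smallest such N is lcm(17, 11).
Start: lcm = T0 = 17
Fold in T1=11: gcd(17, 11) = 1; lcm(17, 11) = 17 * 11 / 1 = 187 / 1 = 187
Full cycle length = 187

Answer: 187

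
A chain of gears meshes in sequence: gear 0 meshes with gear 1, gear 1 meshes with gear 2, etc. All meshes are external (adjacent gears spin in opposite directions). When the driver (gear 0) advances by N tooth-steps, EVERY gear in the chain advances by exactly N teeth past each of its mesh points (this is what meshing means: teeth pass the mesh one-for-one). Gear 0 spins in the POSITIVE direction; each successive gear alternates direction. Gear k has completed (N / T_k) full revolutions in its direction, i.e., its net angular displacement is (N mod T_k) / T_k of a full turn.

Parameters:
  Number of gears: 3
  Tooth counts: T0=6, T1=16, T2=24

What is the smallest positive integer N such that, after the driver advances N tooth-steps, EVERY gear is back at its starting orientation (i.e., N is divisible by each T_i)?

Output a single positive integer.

Gear k returns to start when N is a multiple of T_k.
All gears at start simultaneously when N is a common multiple of [6, 16, 24]; the smallest such N is lcm(6, 16, 24).
Start: lcm = T0 = 6
Fold in T1=16: gcd(6, 16) = 2; lcm(6, 16) = 6 * 16 / 2 = 96 / 2 = 48
Fold in T2=24: gcd(48, 24) = 24; lcm(48, 24) = 48 * 24 / 24 = 1152 / 24 = 48
Full cycle length = 48

Answer: 48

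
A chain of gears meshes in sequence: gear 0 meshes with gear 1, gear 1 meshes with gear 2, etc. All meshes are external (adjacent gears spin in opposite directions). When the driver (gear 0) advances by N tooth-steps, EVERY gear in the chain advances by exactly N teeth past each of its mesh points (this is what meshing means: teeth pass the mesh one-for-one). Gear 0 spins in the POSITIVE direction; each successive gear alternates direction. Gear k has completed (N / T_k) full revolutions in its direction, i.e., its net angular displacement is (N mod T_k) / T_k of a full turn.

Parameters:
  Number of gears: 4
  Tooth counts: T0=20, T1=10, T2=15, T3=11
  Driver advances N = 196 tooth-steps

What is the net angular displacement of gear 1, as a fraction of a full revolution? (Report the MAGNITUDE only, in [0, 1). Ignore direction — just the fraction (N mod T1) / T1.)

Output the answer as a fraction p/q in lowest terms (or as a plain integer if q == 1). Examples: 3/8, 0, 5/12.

Answer: 3/5

Derivation:
Chain of 4 gears, tooth counts: [20, 10, 15, 11]
  gear 0: T0=20, direction=positive, advance = 196 mod 20 = 16 teeth = 16/20 turn
  gear 1: T1=10, direction=negative, advance = 196 mod 10 = 6 teeth = 6/10 turn
  gear 2: T2=15, direction=positive, advance = 196 mod 15 = 1 teeth = 1/15 turn
  gear 3: T3=11, direction=negative, advance = 196 mod 11 = 9 teeth = 9/11 turn
Gear 1: 196 mod 10 = 6
Fraction = 6 / 10 = 3/5 (gcd(6,10)=2) = 3/5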